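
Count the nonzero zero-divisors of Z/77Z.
Z/77Z has 16 nonzero zero-divisors

In Z/77Z each nonzero element is either a unit (gcd with 77 is 1) or a zero-divisor (gcd > 1). The number of units is φ(77): factorise 77 = 7 · 11, so φ(77) = (7 − 1) · (11 − 1) = 6 · 10 = 60. The nonzero elements number 77 − 1 = 76. Hence the nonzero zero-divisors number 76 − 60 = 16.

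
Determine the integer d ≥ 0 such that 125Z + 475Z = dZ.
In the PID Z, (a, b) is generated by gcd(a, b). Compute gcd(475, 125) with the extended Euclidean algorithm, tracking rows (r, s, t) with s·475 + t·125 = r:
  row A: (475, 1, 0)   [1·475 + 0·125 = 475]
  row B: (125, 0, 1)   [0·475 + 1·125 = 125]
  475 = 3·125 + 100   → row C = row A − 3·row B = (100, 1, −3)   [check: 1·475 − 3·125 = 100]
  125 = 1·100 + 25   → row D = row B − 1·row C = (25, −1, 4)   [check: −1·475 + 4·125 = 25]
  100 = 4·25 + 0   → remainder 0, stop. gcd = 25 (last nonzero row D).
So gcd(125, 475) = 25, with Bézout identity −1·475 + 4·125 = 25. Containment (⊇): the Bézout identity exhibits 25 as an element of (125, 475), giving (25) ⊆ (125, 475). Containment (⊆): since 25 | 125 and 25 | 475 (125 = 25·5, 475 = 25·19), every Z-linear combination of 125 and 475 is divisible by 25, so (125, 475) ⊆ (25). Therefore (125, 475) = (25), d = 25.

Final answer: (125, 475) = (25); d = 25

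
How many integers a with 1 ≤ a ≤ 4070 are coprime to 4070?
The number of a ∈ {1, ..., 4070} with gcd(a, 4070) = 1 is by definition Euler's totient φ(4070). φ is multiplicative, with φ(p^e) = p^e − p^(e−1). Factorise 4070 = 2 · 5 · 11 · 37. Then
  φ(4070) = (2 − 1) · (5 − 1) · (11 − 1) · (37 − 1) = 1 · 4 · 10 · 36 = 1440.
So there are 1440 such integers.

Final answer: 1440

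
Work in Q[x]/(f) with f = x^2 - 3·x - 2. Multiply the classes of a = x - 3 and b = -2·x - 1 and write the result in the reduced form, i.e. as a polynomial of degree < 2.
a · b ≡ -x - 1 (mod f(x))

First multiply in Q[x] without reducing: a · b = -2·x^2 + 5·x + 3. Now divide by f(x) = x^2 - 3·x - 2, eliminating the leading term at each step:
  leading term -2·x^2: subtract (-2)·f(x) = -2·x^2 + 6·x + 4, leaving -x - 1
The degree is now < 2, so this is the remainder. Hence a · b ≡ -x - 1 in Q[x]/(f).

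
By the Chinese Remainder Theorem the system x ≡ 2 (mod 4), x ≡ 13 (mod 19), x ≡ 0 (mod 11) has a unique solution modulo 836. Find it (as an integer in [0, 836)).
x ≡ 374 (mod 836); the representative in [0, 836) is 374

The moduli 4, 19, 11 are pairwise coprime, so by the CRT there is a unique solution mod 4·19·11 = 836.
Solve by successive substitution. Start with x ≡ 2 (mod 4).
  Combine with x ≡ 13 (mod 19): write x = 2 + 4·t and require 2 + 4·t ≡ 13 (mod 19), i.e. 4·t ≡ 13 − 2 ≡ 11 (mod 19). Since 4^(−1) ≡ 5 (mod 19), t ≡ 5·11 ≡ 17 (mod 19). So x ≡ 2 + 4·17 = 70 (mod 76).
  Combine with x ≡ 0 (mod 11): write x = 70 + 76·t and require 70 + 76·t ≡ 0 (mod 11), i.e. 76·t ≡ 0 − 70 ≡ 7 (mod 11). Since 76^(−1) ≡ 10 (mod 11) (76 ≡ 10 (mod 11)), t ≡ 10·7 ≡ 4 (mod 11). So x ≡ 70 + 76·4 = 374 (mod 836).
Unique solution in [0, 836): x = 374.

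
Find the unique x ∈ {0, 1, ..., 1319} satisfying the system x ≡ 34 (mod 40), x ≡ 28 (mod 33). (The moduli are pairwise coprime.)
The moduli 40, 33 are pairwise coprime, so by the CRT there is a unique solution mod 40·33 = 1320.
Solve by successive substitution. Start with x ≡ 34 (mod 40).
  Combine with x ≡ 28 (mod 33): write x = 34 + 40·t and require 34 + 40·t ≡ 28 (mod 33), i.e. 40·t ≡ 28 − 34 ≡ 27 (mod 33). Since 40^(−1) ≡ 19 (mod 33) (40 ≡ 7 (mod 33)), t ≡ 19·27 ≡ 18 (mod 33). So x ≡ 34 + 40·18 = 754 (mod 1320).
Unique solution in [0, 1320): x = 754.

Final answer: x ≡ 754 (mod 1320); the representative in [0, 1320) is 754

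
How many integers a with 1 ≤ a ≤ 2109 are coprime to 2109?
1296

The number of a ∈ {1, ..., 2109} with gcd(a, 2109) = 1 is by definition Euler's totient φ(2109). φ is multiplicative, with φ(p^e) = p^e − p^(e−1). Factorise 2109 = 3 · 19 · 37. Then
  φ(2109) = (3 − 1) · (19 − 1) · (37 − 1) = 2 · 18 · 36 = 1296.
So there are 1296 such integers.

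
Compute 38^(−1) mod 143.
Apply the extended Euclidean algorithm to (143, 38), tracking rows (r, s, t) with s·143 + t·38 = r. Each division r_prev = q·r_cur + r_new produces the new row as (previous row) − q·(current row):
  row A: (143, 1, 0)   [1·143 + 0·38 = 143]
  row B: (38, 0, 1)   [0·143 + 1·38 = 38]
  143 = 3·38 + 29   → row C = row A − 3·row B = (29, 1, −3)   [check: 1·143 − 3·38 = 29]
  38 = 1·29 + 9   → row D = row B − 1·row C = (9, −1, 4)   [check: −1·143 + 4·38 = 9]
  29 = 3·9 + 2   → row E = row C − 3·row D = (2, 4, −15)   [check: 4·143 − 15·38 = 2]
  9 = 4·2 + 1   → row F = row D − 4·row E = (1, −17, 64)   [check: −17·143 + 64·38 = 1]
  2 = 2·1 + 0   → remainder 0, stop. gcd = 1 (last nonzero row F).
The gcd is 1, so 38 is invertible mod 143. The last nonzero row gives −17·143 + 64·38 = 1, so t = 64. So 38^(−1) ≡ 64 (mod 143). Verify: 38 · 64 = 2432 ≡ 1 (mod 143). ✓

Final answer: 38^(−1) ≡ 64 (mod 143)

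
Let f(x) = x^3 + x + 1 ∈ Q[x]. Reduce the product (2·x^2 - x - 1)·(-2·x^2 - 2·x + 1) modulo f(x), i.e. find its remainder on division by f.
First multiply in Q[x] without reducing: a · b = -4·x^4 - 2·x^3 + 6·x^2 + x - 1. Now divide by f(x) = x^3 + x + 1, eliminating the leading term at each step:
  leading term -4·x^4: subtract (-4·x)·f(x) = -4·x^4 - 4·x^2 - 4·x, leaving -2·x^3 + 10·x^2 + 5·x - 1
  leading term -2·x^3: subtract (-2)·f(x) = -2·x^3 - 2·x - 2, leaving 10·x^2 + 7·x + 1
The degree is now < 3, so this is the remainder. Hence a · b ≡ 10·x^2 + 7·x + 1 in Q[x]/(f).

Final answer: a · b ≡ 10·x^2 + 7·x + 1 (mod f(x))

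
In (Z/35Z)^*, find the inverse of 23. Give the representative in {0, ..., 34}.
Apply the extended Euclidean algorithm to (35, 23), tracking rows (r, s, t) with s·35 + t·23 = r. Each division r_prev = q·r_cur + r_new produces the new row as (previous row) − q·(current row):
  row A: (35, 1, 0)   [1·35 + 0·23 = 35]
  row B: (23, 0, 1)   [0·35 + 1·23 = 23]
  35 = 1·23 + 12   → row C = row A − 1·row B = (12, 1, −1)   [check: 1·35 − 1·23 = 12]
  23 = 1·12 + 11   → row D = row B − 1·row C = (11, −1, 2)   [check: −1·35 + 2·23 = 11]
  12 = 1·11 + 1   → row E = row C − 1·row D = (1, 2, −3)   [check: 2·35 − 3·23 = 1]
  11 = 11·1 + 0   → remainder 0, stop. gcd = 1 (last nonzero row E).
The gcd is 1, so 23 is invertible mod 35. The last nonzero row gives 2·35 − 3·23 = 1, so t = −3. So 23^(−1) ≡ −3 ≡ 32 (mod 35). Verify: 23 · 32 = 736 ≡ 1 (mod 35). ✓

Final answer: 23^(−1) ≡ 32 (mod 35)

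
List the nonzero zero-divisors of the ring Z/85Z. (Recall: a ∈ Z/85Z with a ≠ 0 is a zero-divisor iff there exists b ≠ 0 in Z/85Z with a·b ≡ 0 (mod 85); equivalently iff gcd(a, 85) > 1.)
An element a ∈ Z/85Z (with a ≠ 0) is a zero-divisor iff gcd(a, 85) > 1 (because a is a unit precisely when gcd(a, n) = 1, and in Z/nZ every nonzero, non-unit element is a zero-divisor). Scan a = 1, ..., 84 and keep those with gcd(a, 85) > 1:
  gcd(5, 85) = 5, gcd(10, 85) = 5, gcd(15, 85) = 5, gcd(17, 85) = 17, gcd(20, 85) = 5, gcd(25, 85) = 5, gcd(30, 85) = 5, gcd(34, 85) = 17, gcd(35, 85) = 5, gcd(40, 85) = 5, gcd(45, 85) = 5, gcd(50, 85) = 5, gcd(51, 85) = 17, gcd(55, 85) = 5, gcd(60, 85) = 5, gcd(65, 85) = 5, gcd(68, 85) = 17, gcd(70, 85) = 5, gcd(75, 85) = 5, gcd(80, 85) = 5.
All other a ∈ {1, ..., 84} have gcd(a, 85) = 1 and are units. So the nonzero zero-divisors are exactly the 20 values of a appearing in this scan.

Final answer: nonzero zero-divisors of Z/85Z = {5, 10, 15, 17, 20, 25, 30, 34, 35, 40, 45, 50, 51, 55, 60, 65, 68, 70, 75, 80}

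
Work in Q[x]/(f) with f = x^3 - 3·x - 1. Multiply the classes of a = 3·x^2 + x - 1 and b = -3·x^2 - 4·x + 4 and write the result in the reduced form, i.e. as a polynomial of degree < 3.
a · b ≡ -16·x^2 - 46·x - 19 (mod f(x))

First multiply in Q[x] without reducing: a · b = -9·x^4 - 15·x^3 + 11·x^2 + 8·x - 4. Now divide by f(x) = x^3 - 3·x - 1, eliminating the leading term at each step:
  leading term -9·x^4: subtract (-9·x)·f(x) = -9·x^4 + 27·x^2 + 9·x, leaving -15·x^3 - 16·x^2 - x - 4
  leading term -15·x^3: subtract (-15)·f(x) = -15·x^3 + 45·x + 15, leaving -16·x^2 - 46·x - 19
The degree is now < 3, so this is the remainder. Hence a · b ≡ -16·x^2 - 46·x - 19 in Q[x]/(f).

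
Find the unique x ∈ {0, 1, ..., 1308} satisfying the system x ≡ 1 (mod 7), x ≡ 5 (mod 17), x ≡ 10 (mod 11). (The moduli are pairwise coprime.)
x ≡ 736 (mod 1309); the representative in [0, 1309) is 736

The moduli 7, 17, 11 are pairwise coprime, so by the CRT there is a unique solution mod 7·17·11 = 1309.
Solve by successive substitution. Start with x ≡ 1 (mod 7).
  Combine with x ≡ 5 (mod 17): write x = 1 + 7·t and require 1 + 7·t ≡ 5 (mod 17), i.e. 7·t ≡ 5 − 1 ≡ 4 (mod 17). Since 7^(−1) ≡ 5 (mod 17), t ≡ 5·4 ≡ 3 (mod 17). So x ≡ 1 + 7·3 = 22 (mod 119).
  Combine with x ≡ 10 (mod 11): write x = 22 + 119·t and require 22 + 119·t ≡ 10 (mod 11), i.e. 119·t ≡ 10 − 22 ≡ 10 (mod 11). Since 119^(−1) ≡ 5 (mod 11) (119 ≡ 9 (mod 11)), t ≡ 5·10 ≡ 6 (mod 11). So x ≡ 22 + 119·6 = 736 (mod 1309).
Unique solution in [0, 1309): x = 736.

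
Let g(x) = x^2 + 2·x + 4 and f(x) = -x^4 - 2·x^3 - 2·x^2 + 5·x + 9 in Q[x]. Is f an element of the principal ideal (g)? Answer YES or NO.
In Q[x] the ideal (g) consists of all multiples of g, so f ∈ (g) iff g | f, i.e. iff the remainder of f on division by g is 0. Divide f by g (g is monic, so eliminate the leading term of the running remainder at each step):
  leading term -x^4: subtract (-x^2)·g(x) = -x^4 - 2·x^3 - 4·x^2, leaving 2·x^2 + 5·x + 9
  leading term 2·x^2: subtract (2)·g(x) = 2·x^2 + 4·x + 8, leaving x + 1
The remainder r(x) = x + 1 ≠ 0 (and deg r < deg g), so g ∤ f, i.e. f ∉ (g).

Final answer: NO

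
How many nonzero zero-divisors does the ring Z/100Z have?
Z/100Z has 59 nonzero zero-divisors

In Z/100Z each nonzero element is either a unit (gcd with 100 is 1) or a zero-divisor (gcd > 1). The number of units is φ(100): factorise 100 = 2^2 · 5^2, so φ(100) = (2^2 − 2^1) · (5^2 − 5^1) = 2 · 20 = 40. The nonzero elements number 100 − 1 = 99. Hence the nonzero zero-divisors number 99 − 40 = 59.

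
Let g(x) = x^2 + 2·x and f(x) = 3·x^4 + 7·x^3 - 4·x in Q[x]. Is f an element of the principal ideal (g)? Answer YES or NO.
YES

In Q[x] the ideal (g) consists of all multiples of g, so f ∈ (g) iff g | f, i.e. iff the remainder of f on division by g is 0. Divide f by g (g is monic, so eliminate the leading term of the running remainder at each step):
  leading term 3·x^4: subtract (3·x^2)·g(x) = 3·x^4 + 6·x^3, leaving x^3 - 4·x
  leading term x^3: subtract (x)·g(x) = x^3 + 2·x^2, leaving -2·x^2 - 4·x
  leading term -2·x^2: subtract (-2)·g(x) = -2·x^2 - 4·x, leaving 0
The remainder is 0, so f(x) = g(x) · h(x) with h(x) = 3·x^2 + x - 2. Hence g | f, i.e. f ∈ (g).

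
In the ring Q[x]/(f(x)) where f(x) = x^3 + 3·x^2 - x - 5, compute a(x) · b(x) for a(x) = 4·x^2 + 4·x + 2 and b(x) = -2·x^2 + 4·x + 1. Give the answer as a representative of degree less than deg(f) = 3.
a · b ≡ -88·x^2 + 4·x + 162 (mod f(x))

First multiply in Q[x] without reducing: a · b = -8·x^4 + 8·x^3 + 16·x^2 + 12·x + 2. Now divide by f(x) = x^3 + 3·x^2 - x - 5, eliminating the leading term at each step:
  leading term -8·x^4: subtract (-8·x)·f(x) = -8·x^4 - 24·x^3 + 8·x^2 + 40·x, leaving 32·x^3 + 8·x^2 - 28·x + 2
  leading term 32·x^3: subtract (32)·f(x) = 32·x^3 + 96·x^2 - 32·x - 160, leaving -88·x^2 + 4·x + 162
The degree is now < 3, so this is the remainder. Hence a · b ≡ -88·x^2 + 4·x + 162 in Q[x]/(f).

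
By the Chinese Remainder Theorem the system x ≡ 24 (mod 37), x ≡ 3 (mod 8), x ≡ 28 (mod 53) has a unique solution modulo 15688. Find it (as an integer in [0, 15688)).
x ≡ 4427 (mod 15688); the representative in [0, 15688) is 4427

The moduli 37, 8, 53 are pairwise coprime, so by the CRT there is a unique solution mod 37·8·53 = 15688.
Solve by successive substitution. Start with x ≡ 24 (mod 37).
  Combine with x ≡ 3 (mod 8): write x = 24 + 37·t and require 24 + 37·t ≡ 3 (mod 8), i.e. 37·t ≡ 3 − 24 ≡ 3 (mod 8). Since 37^(−1) ≡ 5 (mod 8) (37 ≡ 5 (mod 8)), t ≡ 5·3 ≡ 7 (mod 8). So x ≡ 24 + 37·7 = 283 (mod 296).
  Combine with x ≡ 28 (mod 53): write x = 283 + 296·t and require 283 + 296·t ≡ 28 (mod 53), i.e. 296·t ≡ 28 − 283 ≡ 10 (mod 53). Since 296^(−1) ≡ 12 (mod 53) (296 ≡ 31 (mod 53)), t ≡ 12·10 ≡ 14 (mod 53). So x ≡ 283 + 296·14 = 4427 (mod 15688).
Unique solution in [0, 15688): x = 4427.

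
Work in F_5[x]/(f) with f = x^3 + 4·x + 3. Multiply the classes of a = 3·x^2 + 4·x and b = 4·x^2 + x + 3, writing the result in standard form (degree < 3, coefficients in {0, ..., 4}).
a · b ≡ 3 (mod f(x))

Multiply as integer polynomials: a · b = 12·x^4 + 19·x^3 + 13·x^2 + 12·x. Reducing coefficients mod 5: a · b ≡ 2·x^4 + 4·x^3 + 3·x^2 + 2·x. Now divide by f(x) = x^3 + 4·x + 3 in F_5[x], eliminating the leading term at each step:
  leading term 2·x^4: subtract (2·x)·f(x) = 2·x^4 + 3·x^2 + x, leaving 4·x^3 + x (coefficients mod 5)
  leading term 4·x^3: subtract (4)·f(x) = 4·x^3 + x + 2, leaving 3 (coefficients mod 5)
The degree is now < 3, so this is the remainder. Hence a · b ≡ 3 in F_5[x]/(f).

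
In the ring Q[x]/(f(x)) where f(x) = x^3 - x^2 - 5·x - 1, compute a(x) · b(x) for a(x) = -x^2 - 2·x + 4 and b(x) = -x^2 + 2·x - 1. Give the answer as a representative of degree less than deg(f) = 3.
a · b ≡ -x^2 + 16·x - 3 (mod f(x))

First multiply in Q[x] without reducing: a · b = x^4 - 7·x^2 + 10·x - 4. Now divide by f(x) = x^3 - x^2 - 5·x - 1, eliminating the leading term at each step:
  leading term x^4: subtract (x)·f(x) = x^4 - x^3 - 5·x^2 - x, leaving x^3 - 2·x^2 + 11·x - 4
  leading term x^3: subtract (1)·f(x) = x^3 - x^2 - 5·x - 1, leaving -x^2 + 16·x - 3
The degree is now < 3, so this is the remainder. Hence a · b ≡ -x^2 + 16·x - 3 in Q[x]/(f).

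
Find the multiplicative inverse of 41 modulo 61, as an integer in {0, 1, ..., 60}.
Apply the extended Euclidean algorithm to (61, 41), tracking rows (r, s, t) with s·61 + t·41 = r. Each division r_prev = q·r_cur + r_new produces the new row as (previous row) − q·(current row):
  row A: (61, 1, 0)   [1·61 + 0·41 = 61]
  row B: (41, 0, 1)   [0·61 + 1·41 = 41]
  61 = 1·41 + 20   → row C = row A − 1·row B = (20, 1, −1)   [check: 1·61 − 1·41 = 20]
  41 = 2·20 + 1   → row D = row B − 2·row C = (1, −2, 3)   [check: −2·61 + 3·41 = 1]
  20 = 20·1 + 0   → remainder 0, stop. gcd = 1 (last nonzero row D).
The gcd is 1, so 41 is invertible mod 61. The last nonzero row gives −2·61 + 3·41 = 1, so t = 3. So 41^(−1) ≡ 3 (mod 61). Verify: 41 · 3 = 123 ≡ 1 (mod 61). ✓

Final answer: 41^(−1) ≡ 3 (mod 61)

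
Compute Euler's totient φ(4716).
φ is multiplicative, with φ(p^e) = p^e − p^(e−1). Factorise 4716 = 2^2 · 3^2 · 131. Then
  φ(4716) = (2^2 − 2^1) · (3^2 − 3^1) · (131 − 1) = 2 · 6 · 130 = 1560.

Final answer: φ(4716) = 1560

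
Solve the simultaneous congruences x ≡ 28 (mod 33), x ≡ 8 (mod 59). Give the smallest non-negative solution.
The moduli 33, 59 are pairwise coprime, so by the CRT there is a unique solution mod 33·59 = 1947.
Solve by successive substitution. Start with x ≡ 28 (mod 33).
  Combine with x ≡ 8 (mod 59): write x = 28 + 33·t and require 28 + 33·t ≡ 8 (mod 59), i.e. 33·t ≡ 8 − 28 ≡ 39 (mod 59). Since 33^(−1) ≡ 34 (mod 59), t ≡ 34·39 ≡ 28 (mod 59). So x ≡ 28 + 33·28 = 952 (mod 1947).
Unique solution in [0, 1947): x = 952.

Final answer: x ≡ 952 (mod 1947); the representative in [0, 1947) is 952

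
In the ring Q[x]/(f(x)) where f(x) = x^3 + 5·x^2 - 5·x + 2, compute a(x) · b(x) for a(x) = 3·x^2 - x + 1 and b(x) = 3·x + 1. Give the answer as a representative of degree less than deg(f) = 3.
First multiply in Q[x] without reducing: a · b = 9·x^3 + 2·x + 1. Now divide by f(x) = x^3 + 5·x^2 - 5·x + 2, eliminating the leading term at each step:
  leading term 9·x^3: subtract (9)·f(x) = 9·x^3 + 45·x^2 - 45·x + 18, leaving -45·x^2 + 47·x - 17
The degree is now < 3, so this is the remainder. Hence a · b ≡ -45·x^2 + 47·x - 17 in Q[x]/(f).

Final answer: a · b ≡ -45·x^2 + 47·x - 17 (mod f(x))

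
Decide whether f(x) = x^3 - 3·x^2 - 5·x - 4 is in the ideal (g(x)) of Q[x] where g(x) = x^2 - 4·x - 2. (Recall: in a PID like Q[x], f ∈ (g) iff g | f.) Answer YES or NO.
In Q[x] the ideal (g) consists of all multiples of g, so f ∈ (g) iff g | f, i.e. iff the remainder of f on division by g is 0. Divide f by g (g is monic, so eliminate the leading term of the running remainder at each step):
  leading term x^3: subtract (x)·g(x) = x^3 - 4·x^2 - 2·x, leaving x^2 - 3·x - 4
  leading term x^2: subtract (1)·g(x) = x^2 - 4·x - 2, leaving x - 2
The remainder r(x) = x - 2 ≠ 0 (and deg r < deg g), so g ∤ f, i.e. f ∉ (g).

Final answer: NO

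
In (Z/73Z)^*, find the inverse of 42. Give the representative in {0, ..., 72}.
Apply the extended Euclidean algorithm to (73, 42), tracking rows (r, s, t) with s·73 + t·42 = r. Each division r_prev = q·r_cur + r_new produces the new row as (previous row) − q·(current row):
  row A: (73, 1, 0)   [1·73 + 0·42 = 73]
  row B: (42, 0, 1)   [0·73 + 1·42 = 42]
  73 = 1·42 + 31   → row C = row A − 1·row B = (31, 1, −1)   [check: 1·73 − 1·42 = 31]
  42 = 1·31 + 11   → row D = row B − 1·row C = (11, −1, 2)   [check: −1·73 + 2·42 = 11]
  31 = 2·11 + 9   → row E = row C − 2·row D = (9, 3, −5)   [check: 3·73 − 5·42 = 9]
  11 = 1·9 + 2   → row F = row D − 1·row E = (2, −4, 7)   [check: −4·73 + 7·42 = 2]
  9 = 4·2 + 1   → row G = row E − 4·row F = (1, 19, −33)   [check: 19·73 − 33·42 = 1]
  2 = 2·1 + 0   → remainder 0, stop. gcd = 1 (last nonzero row G).
The gcd is 1, so 42 is invertible mod 73. The last nonzero row gives 19·73 − 33·42 = 1, so t = −33. So 42^(−1) ≡ −33 ≡ 40 (mod 73). Verify: 42 · 40 = 1680 ≡ 1 (mod 73). ✓

Final answer: 42^(−1) ≡ 40 (mod 73)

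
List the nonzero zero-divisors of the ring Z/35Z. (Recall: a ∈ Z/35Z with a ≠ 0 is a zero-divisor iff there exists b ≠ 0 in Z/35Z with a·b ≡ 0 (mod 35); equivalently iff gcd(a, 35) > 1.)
An element a ∈ Z/35Z (with a ≠ 0) is a zero-divisor iff gcd(a, 35) > 1 (because a is a unit precisely when gcd(a, n) = 1, and in Z/nZ every nonzero, non-unit element is a zero-divisor). Scan a = 1, ..., 34 and keep those with gcd(a, 35) > 1:
  gcd(5, 35) = 5, gcd(7, 35) = 7, gcd(10, 35) = 5, gcd(14, 35) = 7, gcd(15, 35) = 5, gcd(20, 35) = 5, gcd(21, 35) = 7, gcd(25, 35) = 5, gcd(28, 35) = 7, gcd(30, 35) = 5.
All other a ∈ {1, ..., 34} have gcd(a, 35) = 1 and are units. So the nonzero zero-divisors are exactly the 10 values of a appearing in this scan.

Final answer: nonzero zero-divisors of Z/35Z = {5, 7, 10, 14, 15, 20, 21, 25, 28, 30}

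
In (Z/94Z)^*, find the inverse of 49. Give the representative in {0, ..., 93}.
49^(−1) ≡ 71 (mod 94)

Apply the extended Euclidean algorithm to (94, 49), tracking rows (r, s, t) with s·94 + t·49 = r. Each division r_prev = q·r_cur + r_new produces the new row as (previous row) − q·(current row):
  row A: (94, 1, 0)   [1·94 + 0·49 = 94]
  row B: (49, 0, 1)   [0·94 + 1·49 = 49]
  94 = 1·49 + 45   → row C = row A − 1·row B = (45, 1, −1)   [check: 1·94 − 1·49 = 45]
  49 = 1·45 + 4   → row D = row B − 1·row C = (4, −1, 2)   [check: −1·94 + 2·49 = 4]
  45 = 11·4 + 1   → row E = row C − 11·row D = (1, 12, −23)   [check: 12·94 − 23·49 = 1]
  4 = 4·1 + 0   → remainder 0, stop. gcd = 1 (last nonzero row E).
The gcd is 1, so 49 is invertible mod 94. The last nonzero row gives 12·94 − 23·49 = 1, so t = −23. So 49^(−1) ≡ −23 ≡ 71 (mod 94). Verify: 49 · 71 = 3479 ≡ 1 (mod 94). ✓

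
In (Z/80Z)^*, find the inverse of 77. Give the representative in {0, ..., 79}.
77^(−1) ≡ 53 (mod 80)

Apply the extended Euclidean algorithm to (80, 77), tracking rows (r, s, t) with s·80 + t·77 = r. Each division r_prev = q·r_cur + r_new produces the new row as (previous row) − q·(current row):
  row A: (80, 1, 0)   [1·80 + 0·77 = 80]
  row B: (77, 0, 1)   [0·80 + 1·77 = 77]
  80 = 1·77 + 3   → row C = row A − 1·row B = (3, 1, −1)   [check: 1·80 − 1·77 = 3]
  77 = 25·3 + 2   → row D = row B − 25·row C = (2, −25, 26)   [check: −25·80 + 26·77 = 2]
  3 = 1·2 + 1   → row E = row C − 1·row D = (1, 26, −27)   [check: 26·80 − 27·77 = 1]
  2 = 2·1 + 0   → remainder 0, stop. gcd = 1 (last nonzero row E).
The gcd is 1, so 77 is invertible mod 80. The last nonzero row gives 26·80 − 27·77 = 1, so t = −27. So 77^(−1) ≡ −27 ≡ 53 (mod 80). Verify: 77 · 53 = 4081 ≡ 1 (mod 80). ✓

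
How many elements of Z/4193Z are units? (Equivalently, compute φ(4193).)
Z/4193Z has φ(4193) = 3588 units

An element a ∈ Z/4193Z is a unit iff gcd(a, 4193) = 1, so the number of units is φ(4193). φ is multiplicative, with φ(p^e) = p^e − p^(e−1). Factorise 4193 = 7 · 599. Then
  φ(4193) = (7 − 1) · (599 − 1) = 6 · 598 = 3588.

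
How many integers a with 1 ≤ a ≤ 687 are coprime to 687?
The number of a ∈ {1, ..., 687} with gcd(a, 687) = 1 is by definition Euler's totient φ(687). φ is multiplicative, with φ(p^e) = p^e − p^(e−1). Factorise 687 = 3 · 229. Then
  φ(687) = (3 − 1) · (229 − 1) = 2 · 228 = 456.
So there are 456 such integers.

Final answer: 456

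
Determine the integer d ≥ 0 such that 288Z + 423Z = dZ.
(288, 423) = (9); d = 9

In the PID Z, (a, b) is generated by gcd(a, b). Compute gcd(423, 288) with the extended Euclidean algorithm, tracking rows (r, s, t) with s·423 + t·288 = r:
  row A: (423, 1, 0)   [1·423 + 0·288 = 423]
  row B: (288, 0, 1)   [0·423 + 1·288 = 288]
  423 = 1·288 + 135   → row C = row A − 1·row B = (135, 1, −1)   [check: 1·423 − 1·288 = 135]
  288 = 2·135 + 18   → row D = row B − 2·row C = (18, −2, 3)   [check: −2·423 + 3·288 = 18]
  135 = 7·18 + 9   → row E = row C − 7·row D = (9, 15, −22)   [check: 15·423 − 22·288 = 9]
  18 = 2·9 + 0   → remainder 0, stop. gcd = 9 (last nonzero row E).
So gcd(288, 423) = 9, with Bézout identity 15·423 − 22·288 = 9. Containment (⊇): the Bézout identity exhibits 9 as an element of (288, 423), giving (9) ⊆ (288, 423). Containment (⊆): since 9 | 288 and 9 | 423 (288 = 9·32, 423 = 9·47), every Z-linear combination of 288 and 423 is divisible by 9, so (288, 423) ⊆ (9). Therefore (288, 423) = (9), d = 9.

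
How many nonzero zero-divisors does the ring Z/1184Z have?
In Z/1184Z each nonzero element is either a unit (gcd with 1184 is 1) or a zero-divisor (gcd > 1). The number of units is φ(1184): factorise 1184 = 2^5 · 37, so φ(1184) = (2^5 − 2^4) · (37 − 1) = 16 · 36 = 576. The nonzero elements number 1184 − 1 = 1183. Hence the nonzero zero-divisors number 1183 − 576 = 607.

Final answer: Z/1184Z has 607 nonzero zero-divisors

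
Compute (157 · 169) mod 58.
Reduce the factors first: 157 ≡ 41, 169 ≡ 53 (mod 58), so 157 · 169 ≡ 41 · 53 (mod 58). 41 · 53 = 2173. Dividing by 58: 2173 = 37·58 + 27. So (157 · 169) mod 58 = 27.

Final answer: 27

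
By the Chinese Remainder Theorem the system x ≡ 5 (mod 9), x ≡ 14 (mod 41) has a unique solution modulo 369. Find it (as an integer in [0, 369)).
x ≡ 14 (mod 369); the representative in [0, 369) is 14

The moduli 9, 41 are pairwise coprime, so by the CRT there is a unique solution mod 9·41 = 369.
Solve by successive substitution. Start with x ≡ 5 (mod 9).
  Combine with x ≡ 14 (mod 41): write x = 5 + 9·t and require 5 + 9·t ≡ 14 (mod 41), i.e. 9·t ≡ 14 − 5 ≡ 9 (mod 41). Since 9^(−1) ≡ 32 (mod 41), t ≡ 32·9 ≡ 1 (mod 41). So x ≡ 5 + 9·1 = 14 (mod 369).
Unique solution in [0, 369): x = 14.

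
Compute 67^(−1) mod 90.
67^(−1) ≡ 43 (mod 90)

Apply the extended Euclidean algorithm to (90, 67), tracking rows (r, s, t) with s·90 + t·67 = r. Each division r_prev = q·r_cur + r_new produces the new row as (previous row) − q·(current row):
  row A: (90, 1, 0)   [1·90 + 0·67 = 90]
  row B: (67, 0, 1)   [0·90 + 1·67 = 67]
  90 = 1·67 + 23   → row C = row A − 1·row B = (23, 1, −1)   [check: 1·90 − 1·67 = 23]
  67 = 2·23 + 21   → row D = row B − 2·row C = (21, −2, 3)   [check: −2·90 + 3·67 = 21]
  23 = 1·21 + 2   → row E = row C − 1·row D = (2, 3, −4)   [check: 3·90 − 4·67 = 2]
  21 = 10·2 + 1   → row F = row D − 10·row E = (1, −32, 43)   [check: −32·90 + 43·67 = 1]
  2 = 2·1 + 0   → remainder 0, stop. gcd = 1 (last nonzero row F).
The gcd is 1, so 67 is invertible mod 90. The last nonzero row gives −32·90 + 43·67 = 1, so t = 43. So 67^(−1) ≡ 43 (mod 90). Verify: 67 · 43 = 2881 ≡ 1 (mod 90). ✓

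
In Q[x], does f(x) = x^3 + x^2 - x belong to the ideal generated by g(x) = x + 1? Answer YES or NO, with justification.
NO

In Q[x] the ideal (g) consists of all multiples of g, so f ∈ (g) iff g | f, i.e. iff the remainder of f on division by g is 0. Divide f by g (g is monic, so eliminate the leading term of the running remainder at each step):
  leading term x^3: subtract (x^2)·g(x) = x^3 + x^2, leaving -x
  leading term -x: subtract (-1)·g(x) = -x - 1, leaving 1
The remainder r(x) = 1 ≠ 0 (and deg r < deg g), so g ∤ f, i.e. f ∉ (g).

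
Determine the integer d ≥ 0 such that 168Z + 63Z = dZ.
(168, 63) = (21); d = 21

In the PID Z, (a, b) is generated by gcd(a, b). Compute gcd(168, 63) with the extended Euclidean algorithm, tracking rows (r, s, t) with s·168 + t·63 = r:
  row A: (168, 1, 0)   [1·168 + 0·63 = 168]
  row B: (63, 0, 1)   [0·168 + 1·63 = 63]
  168 = 2·63 + 42   → row C = row A − 2·row B = (42, 1, −2)   [check: 1·168 − 2·63 = 42]
  63 = 1·42 + 21   → row D = row B − 1·row C = (21, −1, 3)   [check: −1·168 + 3·63 = 21]
  42 = 2·21 + 0   → remainder 0, stop. gcd = 21 (last nonzero row D).
So gcd(168, 63) = 21, with Bézout identity −1·168 + 3·63 = 21. Containment (⊇): the Bézout identity exhibits 21 as an element of (168, 63), giving (21) ⊆ (168, 63). Containment (⊆): since 21 | 168 and 21 | 63 (168 = 21·8, 63 = 21·3), every Z-linear combination of 168 and 63 is divisible by 21, so (168, 63) ⊆ (21). Therefore (168, 63) = (21), d = 21.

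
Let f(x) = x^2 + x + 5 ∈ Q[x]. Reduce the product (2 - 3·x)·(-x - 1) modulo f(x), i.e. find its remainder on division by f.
a · b ≡ -2·x - 17 (mod f(x))

First multiply in Q[x] without reducing: a · b = 3·x^2 + x - 2. Now divide by f(x) = x^2 + x + 5, eliminating the leading term at each step:
  leading term 3·x^2: subtract (3)·f(x) = 3·x^2 + 3·x + 15, leaving -2·x - 17
The degree is now < 2, so this is the remainder. Hence a · b ≡ -2·x - 17 in Q[x]/(f).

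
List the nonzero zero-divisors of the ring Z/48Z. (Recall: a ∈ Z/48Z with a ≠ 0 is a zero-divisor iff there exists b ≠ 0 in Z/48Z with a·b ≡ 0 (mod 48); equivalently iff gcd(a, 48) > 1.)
nonzero zero-divisors of Z/48Z = {2, 3, 4, 6, 8, 9, 10, 12, 14, 15, 16, 18, 20, 21, 22, 24, 26, 27, 28, 30, 32, 33, 34, 36, 38, 39, 40, 42, 44, 45, 46}

An element a ∈ Z/48Z (with a ≠ 0) is a zero-divisor iff gcd(a, 48) > 1 (because a is a unit precisely when gcd(a, n) = 1, and in Z/nZ every nonzero, non-unit element is a zero-divisor). Scan a = 1, ..., 47 and keep those with gcd(a, 48) > 1:
  gcd(2, 48) = 2, gcd(3, 48) = 3, gcd(4, 48) = 4, gcd(6, 48) = 6, gcd(8, 48) = 8, gcd(9, 48) = 3, gcd(10, 48) = 2, gcd(12, 48) = 12, gcd(14, 48) = 2, gcd(15, 48) = 3, gcd(16, 48) = 16, gcd(18, 48) = 6, gcd(20, 48) = 4, gcd(21, 48) = 3, gcd(22, 48) = 2, gcd(24, 48) = 24, gcd(26, 48) = 2, gcd(27, 48) = 3, gcd(28, 48) = 4, gcd(30, 48) = 6, gcd(32, 48) = 16, gcd(33, 48) = 3, gcd(34, 48) = 2, gcd(36, 48) = 12, gcd(38, 48) = 2, gcd(39, 48) = 3, gcd(40, 48) = 8, gcd(42, 48) = 6, gcd(44, 48) = 4, gcd(45, 48) = 3, gcd(46, 48) = 2.
All other a ∈ {1, ..., 47} have gcd(a, 48) = 1 and are units. So the nonzero zero-divisors are exactly the 31 values of a appearing in this scan.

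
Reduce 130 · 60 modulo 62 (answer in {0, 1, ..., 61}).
50

Reduce the factors first: 130 ≡ 6 (mod 62), so 130 · 60 ≡ 6 · 60 (mod 62). 6 · 60 = 360. Dividing by 62: 360 = 5·62 + 50. So (130 · 60) mod 62 = 50.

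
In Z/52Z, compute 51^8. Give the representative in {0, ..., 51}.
1

Use repeated squaring. Binary(8) = 1000. Walk through the bits of the exponent 8 left-to-right: at each bit after the leading one, square the running value, then multiply by 51 if the bit is 1 (always reducing mod 52):
  bit 1 = 1 (leading): start with 51.
  bit 2 = 0: square 51^2 = 2601 ≡ 1 (mod 52).
  bit 3 = 0: square 1^2 = 1 (mod 52).
  bit 4 = 0: square 1^2 = 1 (mod 52).
Final value: 51^8 ≡ 1 (mod 52).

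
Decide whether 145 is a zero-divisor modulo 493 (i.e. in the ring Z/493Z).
YES

gcd(145, 493) = 29 > 1, so 145 is not a unit in Z/493Z. In Z/nZ every nonzero non-unit is a zero-divisor: explicitly, take b = 493/gcd = 17 ≠ 0 (mod 493); then 145·17 = 2465 = 5·493, i.e. 145·17 ≡ 0 (mod 493). So 145 is a zero-divisor.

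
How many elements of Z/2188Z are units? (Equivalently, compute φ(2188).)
An element a ∈ Z/2188Z is a unit iff gcd(a, 2188) = 1, so the number of units is φ(2188). φ is multiplicative, with φ(p^e) = p^e − p^(e−1). Factorise 2188 = 2^2 · 547. Then
  φ(2188) = (2^2 − 2^1) · (547 − 1) = 2 · 546 = 1092.

Final answer: Z/2188Z has φ(2188) = 1092 units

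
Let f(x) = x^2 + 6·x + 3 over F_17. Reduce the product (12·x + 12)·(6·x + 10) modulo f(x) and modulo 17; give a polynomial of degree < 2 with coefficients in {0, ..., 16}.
a · b ≡ 15·x + 6 (mod f(x))

Multiply as integer polynomials: a · b = 72·x^2 + 192·x + 120. Reducing coefficients mod 17: a · b ≡ 4·x^2 + 5·x + 1. Now divide by f(x) = x^2 + 6·x + 3 in F_17[x], eliminating the leading term at each step:
  leading term 4·x^2: subtract (4)·f(x) = 4·x^2 + 7·x + 12, leaving 15·x + 6 (coefficients mod 17)
The degree is now < 2, so this is the remainder. Hence a · b ≡ 15·x + 6 in F_17[x]/(f).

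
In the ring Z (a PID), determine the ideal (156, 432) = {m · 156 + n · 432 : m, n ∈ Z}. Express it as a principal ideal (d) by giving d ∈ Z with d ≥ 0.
(156, 432) = (12); d = 12

In the PID Z, (a, b) is generated by gcd(a, b). Compute gcd(432, 156) with the extended Euclidean algorithm, tracking rows (r, s, t) with s·432 + t·156 = r:
  row A: (432, 1, 0)   [1·432 + 0·156 = 432]
  row B: (156, 0, 1)   [0·432 + 1·156 = 156]
  432 = 2·156 + 120   → row C = row A − 2·row B = (120, 1, −2)   [check: 1·432 − 2·156 = 120]
  156 = 1·120 + 36   → row D = row B − 1·row C = (36, −1, 3)   [check: −1·432 + 3·156 = 36]
  120 = 3·36 + 12   → row E = row C − 3·row D = (12, 4, −11)   [check: 4·432 − 11·156 = 12]
  36 = 3·12 + 0   → remainder 0, stop. gcd = 12 (last nonzero row E).
So gcd(156, 432) = 12, with Bézout identity 4·432 − 11·156 = 12. Containment (⊇): the Bézout identity exhibits 12 as an element of (156, 432), giving (12) ⊆ (156, 432). Containment (⊆): since 12 | 156 and 12 | 432 (156 = 12·13, 432 = 12·36), every Z-linear combination of 156 and 432 is divisible by 12, so (156, 432) ⊆ (12). Therefore (156, 432) = (12), d = 12.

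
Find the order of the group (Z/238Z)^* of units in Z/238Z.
(Z/238Z)^* consists of the classes a with gcd(a, 238) = 1, so its order is φ(238). φ is multiplicative, with φ(p^e) = p^e − p^(e−1). Factorise 238 = 2 · 7 · 17. Then
  φ(238) = (2 − 1) · (7 − 1) · (17 − 1) = 1 · 6 · 16 = 96.
Thus |(Z/238Z)^*| = 96.

Final answer: |(Z/238Z)^*| = 96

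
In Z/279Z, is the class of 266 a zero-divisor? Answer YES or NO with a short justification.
NO

gcd(266, 279) = 1, so 266 is a unit in Z/279Z (it has a multiplicative inverse). A unit cannot be a zero-divisor: if 266·b ≡ 0 then multiplying both sides by 266^(−1) gives b ≡ 0. So 266 is not a zero-divisor.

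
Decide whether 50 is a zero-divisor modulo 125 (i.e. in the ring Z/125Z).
YES

gcd(50, 125) = 25 > 1, so 50 is not a unit in Z/125Z. In Z/nZ every nonzero non-unit is a zero-divisor: explicitly, take b = 125/gcd = 5 ≠ 0 (mod 125); then 50·5 = 250 = 2·125, i.e. 50·5 ≡ 0 (mod 125). So 50 is a zero-divisor.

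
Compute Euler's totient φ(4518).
φ(4518) = 1500

φ is multiplicative, with φ(p^e) = p^e − p^(e−1). Factorise 4518 = 2 · 3^2 · 251. Then
  φ(4518) = (2 − 1) · (3^2 − 3^1) · (251 − 1) = 1 · 6 · 250 = 1500.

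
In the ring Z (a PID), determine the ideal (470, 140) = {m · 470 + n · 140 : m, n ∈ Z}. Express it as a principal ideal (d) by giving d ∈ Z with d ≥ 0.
(470, 140) = (10); d = 10

In the PID Z, (a, b) is generated by gcd(a, b). Compute gcd(470, 140) with the extended Euclidean algorithm, tracking rows (r, s, t) with s·470 + t·140 = r:
  row A: (470, 1, 0)   [1·470 + 0·140 = 470]
  row B: (140, 0, 1)   [0·470 + 1·140 = 140]
  470 = 3·140 + 50   → row C = row A − 3·row B = (50, 1, −3)   [check: 1·470 − 3·140 = 50]
  140 = 2·50 + 40   → row D = row B − 2·row C = (40, −2, 7)   [check: −2·470 + 7·140 = 40]
  50 = 1·40 + 10   → row E = row C − 1·row D = (10, 3, −10)   [check: 3·470 − 10·140 = 10]
  40 = 4·10 + 0   → remainder 0, stop. gcd = 10 (last nonzero row E).
So gcd(470, 140) = 10, with Bézout identity 3·470 − 10·140 = 10. Containment (⊇): the Bézout identity exhibits 10 as an element of (470, 140), giving (10) ⊆ (470, 140). Containment (⊆): since 10 | 470 and 10 | 140 (470 = 10·47, 140 = 10·14), every Z-linear combination of 470 and 140 is divisible by 10, so (470, 140) ⊆ (10). Therefore (470, 140) = (10), d = 10.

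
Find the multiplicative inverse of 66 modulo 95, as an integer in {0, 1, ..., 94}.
Apply the extended Euclidean algorithm to (95, 66), tracking rows (r, s, t) with s·95 + t·66 = r. Each division r_prev = q·r_cur + r_new produces the new row as (previous row) − q·(current row):
  row A: (95, 1, 0)   [1·95 + 0·66 = 95]
  row B: (66, 0, 1)   [0·95 + 1·66 = 66]
  95 = 1·66 + 29   → row C = row A − 1·row B = (29, 1, −1)   [check: 1·95 − 1·66 = 29]
  66 = 2·29 + 8   → row D = row B − 2·row C = (8, −2, 3)   [check: −2·95 + 3·66 = 8]
  29 = 3·8 + 5   → row E = row C − 3·row D = (5, 7, −10)   [check: 7·95 − 10·66 = 5]
  8 = 1·5 + 3   → row F = row D − 1·row E = (3, −9, 13)   [check: −9·95 + 13·66 = 3]
  5 = 1·3 + 2   → row G = row E − 1·row F = (2, 16, −23)   [check: 16·95 − 23·66 = 2]
  3 = 1·2 + 1   → row H = row F − 1·row G = (1, −25, 36)   [check: −25·95 + 36·66 = 1]
  2 = 2·1 + 0   → remainder 0, stop. gcd = 1 (last nonzero row H).
The gcd is 1, so 66 is invertible mod 95. The last nonzero row gives −25·95 + 36·66 = 1, so t = 36. So 66^(−1) ≡ 36 (mod 95). Verify: 66 · 36 = 2376 ≡ 1 (mod 95). ✓

Final answer: 66^(−1) ≡ 36 (mod 95)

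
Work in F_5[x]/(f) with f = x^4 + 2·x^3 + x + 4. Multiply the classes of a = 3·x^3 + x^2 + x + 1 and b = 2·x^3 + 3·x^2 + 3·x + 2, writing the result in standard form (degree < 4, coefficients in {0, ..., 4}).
Multiply as integer polynomials: a · b = 6·x^6 + 11·x^5 + 14·x^4 + 14·x^3 + 8·x^2 + 5·x + 2. Reducing coefficients mod 5: a · b ≡ x^6 + x^5 + 4·x^4 + 4·x^3 + 3·x^2 + 2. Now divide by f(x) = x^4 + 2·x^3 + x + 4 in F_5[x], eliminating the leading term at each step:
  leading term x^6: subtract (x^2)·f(x) = x^6 + 2·x^5 + x^3 + 4·x^2, leaving 4·x^5 + 4·x^4 + 3·x^3 + 4·x^2 + 2 (coefficients mod 5)
  leading term 4·x^5: subtract (4·x)·f(x) = 4·x^5 + 3·x^4 + 4·x^2 + x, leaving x^4 + 3·x^3 + 4·x + 2 (coefficients mod 5)
  leading term x^4: subtract (1)·f(x) = x^4 + 2·x^3 + x + 4, leaving x^3 + 3·x + 3 (coefficients mod 5)
The degree is now < 4, so this is the remainder. Hence a · b ≡ x^3 + 3·x + 3 in F_5[x]/(f).

Final answer: a · b ≡ x^3 + 3·x + 3 (mod f(x))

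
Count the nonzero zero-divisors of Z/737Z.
In Z/737Z each nonzero element is either a unit (gcd with 737 is 1) or a zero-divisor (gcd > 1). The number of units is φ(737): factorise 737 = 11 · 67, so φ(737) = (11 − 1) · (67 − 1) = 10 · 66 = 660. The nonzero elements number 737 − 1 = 736. Hence the nonzero zero-divisors number 736 − 660 = 76.

Final answer: Z/737Z has 76 nonzero zero-divisors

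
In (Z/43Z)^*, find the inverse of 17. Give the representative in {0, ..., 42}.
Apply the extended Euclidean algorithm to (43, 17), tracking rows (r, s, t) with s·43 + t·17 = r. Each division r_prev = q·r_cur + r_new produces the new row as (previous row) − q·(current row):
  row A: (43, 1, 0)   [1·43 + 0·17 = 43]
  row B: (17, 0, 1)   [0·43 + 1·17 = 17]
  43 = 2·17 + 9   → row C = row A − 2·row B = (9, 1, −2)   [check: 1·43 − 2·17 = 9]
  17 = 1·9 + 8   → row D = row B − 1·row C = (8, −1, 3)   [check: −1·43 + 3·17 = 8]
  9 = 1·8 + 1   → row E = row C − 1·row D = (1, 2, −5)   [check: 2·43 − 5·17 = 1]
  8 = 8·1 + 0   → remainder 0, stop. gcd = 1 (last nonzero row E).
The gcd is 1, so 17 is invertible mod 43. The last nonzero row gives 2·43 − 5·17 = 1, so t = −5. So 17^(−1) ≡ −5 ≡ 38 (mod 43). Verify: 17 · 38 = 646 ≡ 1 (mod 43). ✓

Final answer: 17^(−1) ≡ 38 (mod 43)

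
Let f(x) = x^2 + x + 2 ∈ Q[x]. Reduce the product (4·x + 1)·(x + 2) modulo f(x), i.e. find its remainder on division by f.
First multiply in Q[x] without reducing: a · b = 4·x^2 + 9·x + 2. Now divide by f(x) = x^2 + x + 2, eliminating the leading term at each step:
  leading term 4·x^2: subtract (4)·f(x) = 4·x^2 + 4·x + 8, leaving 5·x - 6
The degree is now < 2, so this is the remainder. Hence a · b ≡ 5·x - 6 in Q[x]/(f).

Final answer: a · b ≡ 5·x - 6 (mod f(x))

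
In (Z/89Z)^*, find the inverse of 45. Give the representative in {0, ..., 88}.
45^(−1) ≡ 2 (mod 89)

Apply the extended Euclidean algorithm to (89, 45), tracking rows (r, s, t) with s·89 + t·45 = r. Each division r_prev = q·r_cur + r_new produces the new row as (previous row) − q·(current row):
  row A: (89, 1, 0)   [1·89 + 0·45 = 89]
  row B: (45, 0, 1)   [0·89 + 1·45 = 45]
  89 = 1·45 + 44   → row C = row A − 1·row B = (44, 1, −1)   [check: 1·89 − 1·45 = 44]
  45 = 1·44 + 1   → row D = row B − 1·row C = (1, −1, 2)   [check: −1·89 + 2·45 = 1]
  44 = 44·1 + 0   → remainder 0, stop. gcd = 1 (last nonzero row D).
The gcd is 1, so 45 is invertible mod 89. The last nonzero row gives −1·89 + 2·45 = 1, so t = 2. So 45^(−1) ≡ 2 (mod 89). Verify: 45 · 2 = 90 ≡ 1 (mod 89). ✓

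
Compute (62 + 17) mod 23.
10

Reduce the summands first: 62 ≡ 16 (mod 23), so 62 + 17 ≡ 16 + 17 (mod 23). 16 + 17 = 33; 33 = 1·23 + 10, so (62 + 17) mod 23 = 10.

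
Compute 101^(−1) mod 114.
Apply the extended Euclidean algorithm to (114, 101), tracking rows (r, s, t) with s·114 + t·101 = r. Each division r_prev = q·r_cur + r_new produces the new row as (previous row) − q·(current row):
  row A: (114, 1, 0)   [1·114 + 0·101 = 114]
  row B: (101, 0, 1)   [0·114 + 1·101 = 101]
  114 = 1·101 + 13   → row C = row A − 1·row B = (13, 1, −1)   [check: 1·114 − 1·101 = 13]
  101 = 7·13 + 10   → row D = row B − 7·row C = (10, −7, 8)   [check: −7·114 + 8·101 = 10]
  13 = 1·10 + 3   → row E = row C − 1·row D = (3, 8, −9)   [check: 8·114 − 9·101 = 3]
  10 = 3·3 + 1   → row F = row D − 3·row E = (1, −31, 35)   [check: −31·114 + 35·101 = 1]
  3 = 3·1 + 0   → remainder 0, stop. gcd = 1 (last nonzero row F).
The gcd is 1, so 101 is invertible mod 114. The last nonzero row gives −31·114 + 35·101 = 1, so t = 35. So 101^(−1) ≡ 35 (mod 114). Verify: 101 · 35 = 3535 ≡ 1 (mod 114). ✓

Final answer: 101^(−1) ≡ 35 (mod 114)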